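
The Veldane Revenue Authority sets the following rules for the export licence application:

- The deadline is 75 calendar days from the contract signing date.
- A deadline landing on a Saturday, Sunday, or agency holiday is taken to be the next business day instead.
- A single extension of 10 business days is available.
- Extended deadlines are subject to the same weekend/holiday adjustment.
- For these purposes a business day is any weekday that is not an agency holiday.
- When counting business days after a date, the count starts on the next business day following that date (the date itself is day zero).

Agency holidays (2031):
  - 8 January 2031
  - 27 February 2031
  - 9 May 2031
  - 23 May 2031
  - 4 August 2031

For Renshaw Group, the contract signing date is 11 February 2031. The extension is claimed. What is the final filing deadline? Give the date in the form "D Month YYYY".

13 May 2031

75 calendar days after 11 February 2031 is 27 April 2031.
Because 27 April 2031 is a Sunday, the deadline becomes 28 April 2031 (Monday).
Applying the 10-business-day extension: 10 business days after 28 April 2031 is 13 May 2031.
13 May 2031 (Tuesday) is already a business day.
Final deadline: 13 May 2031.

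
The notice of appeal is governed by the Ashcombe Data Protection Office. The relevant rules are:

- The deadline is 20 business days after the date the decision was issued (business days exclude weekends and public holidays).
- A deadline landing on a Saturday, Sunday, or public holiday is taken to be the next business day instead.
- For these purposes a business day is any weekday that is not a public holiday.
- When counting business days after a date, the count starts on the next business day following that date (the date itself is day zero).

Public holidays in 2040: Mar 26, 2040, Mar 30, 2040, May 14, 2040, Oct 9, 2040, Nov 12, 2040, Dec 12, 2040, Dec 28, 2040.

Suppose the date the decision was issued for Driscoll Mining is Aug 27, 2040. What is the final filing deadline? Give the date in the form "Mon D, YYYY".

20 business days after Aug 27, 2040, excluding weekends and holidays, is Sep 24, 2040.
Since Sep 24, 2040 is a Monday and not a holiday, the date is unchanged.
Final deadline: Sep 24, 2040.

Sep 24, 2040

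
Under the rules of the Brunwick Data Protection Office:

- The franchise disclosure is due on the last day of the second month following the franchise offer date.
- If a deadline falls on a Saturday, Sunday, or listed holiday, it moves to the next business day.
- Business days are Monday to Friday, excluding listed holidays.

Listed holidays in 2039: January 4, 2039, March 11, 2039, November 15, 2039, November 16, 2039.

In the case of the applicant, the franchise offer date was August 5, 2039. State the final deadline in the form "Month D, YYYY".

2 months after August 5, 2039 is October 2039; that month ends on October 31, 2039.
October 31, 2039 falls on a Monday, which is a business day, so no adjustment is needed.
The final due date is October 31, 2039.

October 31, 2039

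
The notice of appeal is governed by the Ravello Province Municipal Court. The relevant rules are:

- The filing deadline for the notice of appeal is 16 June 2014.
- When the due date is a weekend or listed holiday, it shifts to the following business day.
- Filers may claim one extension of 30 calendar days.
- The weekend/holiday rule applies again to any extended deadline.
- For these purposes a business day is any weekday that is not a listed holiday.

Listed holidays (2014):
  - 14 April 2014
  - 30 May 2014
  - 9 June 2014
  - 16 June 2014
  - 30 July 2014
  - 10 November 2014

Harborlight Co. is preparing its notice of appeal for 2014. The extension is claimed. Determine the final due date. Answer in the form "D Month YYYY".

The stated deadline is 16 June 2014.
16 June 2014 is a listed holiday, so it moves to the next business day, 17 June 2014 (Tuesday).
With the 30-day extension, 17 June 2014 becomes 17 July 2014.
Since 17 July 2014 is a Thursday and not a holiday, the date is unchanged.
Final deadline: 17 July 2014.

17 July 2014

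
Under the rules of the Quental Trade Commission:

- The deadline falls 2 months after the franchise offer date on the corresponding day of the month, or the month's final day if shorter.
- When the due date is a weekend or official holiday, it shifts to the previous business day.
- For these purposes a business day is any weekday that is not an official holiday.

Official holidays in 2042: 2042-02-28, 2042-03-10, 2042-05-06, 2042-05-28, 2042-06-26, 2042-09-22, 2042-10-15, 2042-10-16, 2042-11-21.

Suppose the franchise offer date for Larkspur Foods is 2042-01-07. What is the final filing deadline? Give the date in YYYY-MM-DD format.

2042-03-07

2 months from 2042-01-07 is 2042-03-07.
2042-03-07 (Friday) is already a business day.
Deadline: 2042-03-07.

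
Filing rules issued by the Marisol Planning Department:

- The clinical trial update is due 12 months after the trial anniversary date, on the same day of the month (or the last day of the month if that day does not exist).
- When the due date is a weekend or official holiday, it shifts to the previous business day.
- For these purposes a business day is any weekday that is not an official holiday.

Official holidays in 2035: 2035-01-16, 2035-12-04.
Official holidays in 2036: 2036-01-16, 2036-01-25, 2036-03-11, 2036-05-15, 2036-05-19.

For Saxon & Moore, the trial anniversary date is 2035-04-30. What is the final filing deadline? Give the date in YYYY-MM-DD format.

2036-04-30

12 months after 2035-04-30, on the same day of the month, is 2036-04-30.
2036-04-30 falls on a Wednesday, which is a business day, so no adjustment is needed.
Deadline: 2036-04-30.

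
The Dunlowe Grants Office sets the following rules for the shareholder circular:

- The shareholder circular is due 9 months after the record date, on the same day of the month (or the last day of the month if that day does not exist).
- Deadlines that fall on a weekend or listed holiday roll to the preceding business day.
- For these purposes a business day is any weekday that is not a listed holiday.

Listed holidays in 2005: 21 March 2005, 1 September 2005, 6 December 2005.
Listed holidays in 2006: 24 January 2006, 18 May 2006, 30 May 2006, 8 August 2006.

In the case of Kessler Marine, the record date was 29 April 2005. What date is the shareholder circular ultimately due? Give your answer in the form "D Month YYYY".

27 January 2006

9 months after 29 April 2005, on the same day of the month, is 29 January 2006.
Because 29 January 2006 is a Sunday, the deadline becomes 27 January 2006 (Friday).
So the filing is due 27 January 2006.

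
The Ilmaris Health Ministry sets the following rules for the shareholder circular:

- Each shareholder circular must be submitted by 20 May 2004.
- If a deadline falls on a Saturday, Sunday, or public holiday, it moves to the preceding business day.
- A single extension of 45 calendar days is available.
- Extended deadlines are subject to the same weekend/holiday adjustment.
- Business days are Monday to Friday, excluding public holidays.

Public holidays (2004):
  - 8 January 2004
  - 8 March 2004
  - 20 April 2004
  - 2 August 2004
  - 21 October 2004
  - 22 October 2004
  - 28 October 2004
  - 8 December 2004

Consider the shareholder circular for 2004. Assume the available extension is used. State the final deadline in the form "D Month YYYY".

The statutory due date is 20 May 2004.
Since 20 May 2004 is a Thursday and not a holiday, the date is unchanged.
Applying the 45-calendar-day extension: 20 May 2004 + 45 days = 4 July 2004.
4 July 2004 is a Sunday, so it moves to the preceding business day, 2 July 2004 (Friday).
The final due date is 2 July 2004.

2 July 2004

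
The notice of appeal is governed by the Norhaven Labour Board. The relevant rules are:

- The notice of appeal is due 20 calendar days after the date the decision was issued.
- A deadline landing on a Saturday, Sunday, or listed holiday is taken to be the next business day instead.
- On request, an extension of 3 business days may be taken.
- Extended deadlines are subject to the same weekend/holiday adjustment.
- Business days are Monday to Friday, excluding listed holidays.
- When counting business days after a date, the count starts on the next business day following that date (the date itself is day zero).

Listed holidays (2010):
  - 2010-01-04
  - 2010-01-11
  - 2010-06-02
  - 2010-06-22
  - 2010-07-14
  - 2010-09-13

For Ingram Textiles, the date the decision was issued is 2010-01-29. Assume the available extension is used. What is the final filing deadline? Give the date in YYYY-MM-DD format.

2010-02-23

Adding 20 calendar days to 2010-01-29 gives 2010-02-18.
Since 2010-02-18 is a Thursday and not a holiday, the date is unchanged.
The 3-business-day extension runs from 2010-02-18 to 2010-02-23.
2010-02-23 is a Tuesday and not a listed holiday, so it stands.
So the filing is due 2010-02-23.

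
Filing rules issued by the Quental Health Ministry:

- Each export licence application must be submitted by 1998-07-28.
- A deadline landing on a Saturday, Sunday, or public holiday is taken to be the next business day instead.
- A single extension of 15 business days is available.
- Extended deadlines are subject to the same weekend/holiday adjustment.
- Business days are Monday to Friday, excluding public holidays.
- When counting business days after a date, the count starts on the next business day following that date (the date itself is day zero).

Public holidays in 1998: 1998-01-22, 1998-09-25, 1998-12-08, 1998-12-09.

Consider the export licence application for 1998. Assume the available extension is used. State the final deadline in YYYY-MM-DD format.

The statutory due date is 1998-07-28.
Since 1998-07-28 is a Tuesday and not a holiday, the date is unchanged.
Applying the 15-business-day extension: 15 business days after 1998-07-28 is 1998-08-18.
Since 1998-08-18 is a Tuesday and not a holiday, the date is unchanged.
Final deadline: 1998-08-18.

1998-08-18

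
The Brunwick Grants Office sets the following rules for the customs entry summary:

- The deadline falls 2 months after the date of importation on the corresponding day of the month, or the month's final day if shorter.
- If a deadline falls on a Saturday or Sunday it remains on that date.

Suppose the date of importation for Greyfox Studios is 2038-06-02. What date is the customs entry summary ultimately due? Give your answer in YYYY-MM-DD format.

2 months from 2038-06-02 is 2038-08-02.
No adjustment is made for weekends or holidays, so 2038-08-02 stands.
The final due date is 2038-08-02.

2038-08-02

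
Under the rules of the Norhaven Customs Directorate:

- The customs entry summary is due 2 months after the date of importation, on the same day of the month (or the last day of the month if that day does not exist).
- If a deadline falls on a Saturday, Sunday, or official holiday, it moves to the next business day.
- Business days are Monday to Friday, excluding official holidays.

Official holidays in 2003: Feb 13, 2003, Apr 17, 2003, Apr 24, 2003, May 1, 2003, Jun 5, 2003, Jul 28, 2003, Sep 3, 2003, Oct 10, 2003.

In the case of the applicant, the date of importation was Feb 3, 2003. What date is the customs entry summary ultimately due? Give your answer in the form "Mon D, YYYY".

Apr 3, 2003

2 months after Feb 3, 2003, on the same day of the month, is Apr 3, 2003.
Apr 3, 2003 is a Thursday and not a listed holiday, so it stands.
So the filing is due Apr 3, 2003.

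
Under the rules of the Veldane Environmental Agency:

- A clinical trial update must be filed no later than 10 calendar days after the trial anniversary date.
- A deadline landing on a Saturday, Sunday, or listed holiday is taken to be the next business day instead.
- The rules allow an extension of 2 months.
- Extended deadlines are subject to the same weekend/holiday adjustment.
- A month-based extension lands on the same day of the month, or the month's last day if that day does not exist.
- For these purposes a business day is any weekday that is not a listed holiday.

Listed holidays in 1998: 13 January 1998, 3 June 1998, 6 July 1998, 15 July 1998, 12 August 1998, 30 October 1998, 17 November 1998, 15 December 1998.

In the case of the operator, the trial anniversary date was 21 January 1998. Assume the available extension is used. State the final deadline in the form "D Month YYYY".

2 April 1998

From 21 January 1998, 10 calendar days later is 31 January 1998.
31 January 1998 is a Saturday, so it moves to the next business day, 2 February 1998 (Monday).
The 2 months extension carries 2 February 1998 to 2 April 1998.
2 April 1998 (Thursday) is already a business day.
The final due date is 2 April 1998.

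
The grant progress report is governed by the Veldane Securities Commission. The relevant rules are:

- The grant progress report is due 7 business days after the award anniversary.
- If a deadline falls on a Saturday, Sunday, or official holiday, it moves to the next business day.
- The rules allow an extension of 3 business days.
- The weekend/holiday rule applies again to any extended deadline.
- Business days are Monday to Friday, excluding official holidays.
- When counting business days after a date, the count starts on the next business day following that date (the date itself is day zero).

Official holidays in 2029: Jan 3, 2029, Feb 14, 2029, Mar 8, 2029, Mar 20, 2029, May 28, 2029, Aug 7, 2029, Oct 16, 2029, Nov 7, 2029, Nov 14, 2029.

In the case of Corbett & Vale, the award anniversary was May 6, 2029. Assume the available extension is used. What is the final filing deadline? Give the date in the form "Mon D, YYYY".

7 business days after May 6, 2029, excluding weekends and holidays, is May 15, 2029.
Since May 15, 2029 is a Tuesday and not a holiday, the date is unchanged.
Counting 3 further business days from May 15, 2029 reaches May 18, 2029.
May 18, 2029 falls on a Friday, which is a business day, so no adjustment is needed.
Deadline: May 18, 2029.

May 18, 2029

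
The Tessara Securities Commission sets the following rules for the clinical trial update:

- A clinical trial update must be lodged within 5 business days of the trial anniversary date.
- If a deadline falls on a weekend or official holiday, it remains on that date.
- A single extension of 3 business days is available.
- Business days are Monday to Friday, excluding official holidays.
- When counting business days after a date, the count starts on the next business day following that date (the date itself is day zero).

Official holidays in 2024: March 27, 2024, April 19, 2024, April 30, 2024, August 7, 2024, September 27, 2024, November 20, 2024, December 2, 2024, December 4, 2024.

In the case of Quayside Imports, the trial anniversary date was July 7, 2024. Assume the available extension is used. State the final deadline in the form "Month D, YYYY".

5 business days after July 7, 2024, excluding weekends and holidays, is July 12, 2024.
No adjustment is made for weekends or holidays, so July 12, 2024 stands.
The 3-business-day extension runs from July 12, 2024 to July 17, 2024.
July 17, 2024 is a Wednesday; no weekend or holiday adjustment applies.
Deadline: July 17, 2024.

July 17, 2024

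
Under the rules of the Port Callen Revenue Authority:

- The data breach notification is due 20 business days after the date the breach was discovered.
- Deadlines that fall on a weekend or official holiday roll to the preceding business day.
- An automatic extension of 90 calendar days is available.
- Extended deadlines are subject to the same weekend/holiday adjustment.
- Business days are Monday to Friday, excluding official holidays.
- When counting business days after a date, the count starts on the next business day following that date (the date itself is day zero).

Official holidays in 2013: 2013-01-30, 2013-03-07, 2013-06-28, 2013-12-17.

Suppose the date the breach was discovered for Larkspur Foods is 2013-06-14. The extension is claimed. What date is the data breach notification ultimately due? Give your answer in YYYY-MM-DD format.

Counting 20 business days after 2013-06-14 (skipping weekends and listed holidays) reaches 2013-07-15.
2013-07-15 (Monday) is already a business day.
Applying the 90-calendar-day extension: 2013-07-15 + 90 days = 2013-10-13.
2013-10-13 is a Sunday; the preceding business day is 2013-10-11 (Friday).
Deadline: 2013-10-11.

2013-10-11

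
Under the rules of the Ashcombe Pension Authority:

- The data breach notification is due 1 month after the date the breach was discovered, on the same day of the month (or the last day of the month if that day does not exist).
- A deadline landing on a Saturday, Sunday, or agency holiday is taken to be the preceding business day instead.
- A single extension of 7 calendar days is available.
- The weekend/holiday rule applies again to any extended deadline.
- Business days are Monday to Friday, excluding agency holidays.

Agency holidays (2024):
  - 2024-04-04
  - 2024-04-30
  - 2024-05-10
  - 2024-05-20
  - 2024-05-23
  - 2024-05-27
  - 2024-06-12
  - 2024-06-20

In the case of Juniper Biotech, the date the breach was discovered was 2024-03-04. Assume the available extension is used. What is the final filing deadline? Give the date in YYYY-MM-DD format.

1 month after 2024-03-04, on the same day of the month, is 2024-04-04.
2024-04-04 is a listed holiday; the preceding business day is 2024-04-03 (Wednesday).
Applying the 7-calendar-day extension: 2024-04-03 + 7 days = 2024-04-10.
2024-04-10 is a Wednesday and not a listed holiday, so it stands.
So the filing is due 2024-04-10.

2024-04-10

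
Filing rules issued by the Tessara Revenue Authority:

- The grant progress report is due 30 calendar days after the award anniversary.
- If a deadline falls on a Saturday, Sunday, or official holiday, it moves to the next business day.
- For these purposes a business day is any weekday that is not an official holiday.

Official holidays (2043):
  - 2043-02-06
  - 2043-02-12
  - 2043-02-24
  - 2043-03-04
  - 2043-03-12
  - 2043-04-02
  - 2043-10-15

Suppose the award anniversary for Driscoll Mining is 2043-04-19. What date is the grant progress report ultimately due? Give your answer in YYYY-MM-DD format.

2043-05-19

30 calendar days after 2043-04-19 is 2043-05-19.
2043-05-19 (Tuesday) is already a business day.
Deadline: 2043-05-19.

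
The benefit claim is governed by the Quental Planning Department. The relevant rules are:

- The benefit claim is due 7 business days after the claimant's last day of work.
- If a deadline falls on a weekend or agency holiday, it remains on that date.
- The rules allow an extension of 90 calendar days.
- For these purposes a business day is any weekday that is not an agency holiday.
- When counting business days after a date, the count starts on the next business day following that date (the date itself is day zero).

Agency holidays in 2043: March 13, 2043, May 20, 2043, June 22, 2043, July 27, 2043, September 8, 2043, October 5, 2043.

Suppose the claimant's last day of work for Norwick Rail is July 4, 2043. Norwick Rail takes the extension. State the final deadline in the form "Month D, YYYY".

Counting 7 business days after July 4, 2043 (skipping weekends and listed holidays) reaches July 14, 2043.
July 14, 2043 falls on a Tuesday. The rules make no weekend/holiday allowance, so it remains July 14, 2043.
Add the 90 calendar-day extension to July 14, 2043: October 12, 2043.
No adjustment is made for weekends or holidays, so October 12, 2043 stands.
Final deadline: October 12, 2043.

October 12, 2043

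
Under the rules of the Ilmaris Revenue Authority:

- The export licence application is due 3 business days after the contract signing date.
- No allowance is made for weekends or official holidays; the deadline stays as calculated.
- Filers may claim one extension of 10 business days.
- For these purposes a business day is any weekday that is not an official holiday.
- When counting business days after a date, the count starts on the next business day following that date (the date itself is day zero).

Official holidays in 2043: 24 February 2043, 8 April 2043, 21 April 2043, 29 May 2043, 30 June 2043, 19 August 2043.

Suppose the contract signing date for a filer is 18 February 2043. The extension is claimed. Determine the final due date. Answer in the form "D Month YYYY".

Starting the day after 18 February 2043 and counting 3 business days lands on 23 February 2043.
No adjustment is made for weekends or holidays, so 23 February 2043 stands.
Applying the 10-business-day extension: 10 business days after 23 February 2043 is 10 March 2043.
10 March 2043 is a Tuesday; no weekend or holiday adjustment applies.
Final deadline: 10 March 2043.

10 March 2043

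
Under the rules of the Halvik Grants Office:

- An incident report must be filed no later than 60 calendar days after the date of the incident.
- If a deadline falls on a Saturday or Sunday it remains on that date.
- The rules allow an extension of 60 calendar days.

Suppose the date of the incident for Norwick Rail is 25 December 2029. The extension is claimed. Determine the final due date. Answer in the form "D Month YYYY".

24 April 2030

From 25 December 2029, 60 calendar days later is 23 February 2030.
23 February 2030 is a Saturday; no weekend or holiday adjustment applies.
With the 60-day extension, 23 February 2030 becomes 24 April 2030.
No adjustment is made for weekends or holidays, so 24 April 2030 stands.
Deadline: 24 April 2030.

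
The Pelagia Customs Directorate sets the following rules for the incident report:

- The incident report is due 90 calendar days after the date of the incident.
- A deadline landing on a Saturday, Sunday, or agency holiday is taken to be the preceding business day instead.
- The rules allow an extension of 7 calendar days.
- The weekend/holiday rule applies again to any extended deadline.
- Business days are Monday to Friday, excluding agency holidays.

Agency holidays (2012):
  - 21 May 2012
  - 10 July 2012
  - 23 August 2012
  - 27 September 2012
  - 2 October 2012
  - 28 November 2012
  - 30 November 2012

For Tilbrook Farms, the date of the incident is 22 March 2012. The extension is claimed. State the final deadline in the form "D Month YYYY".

27 June 2012

90 calendar days after 22 March 2012 is 20 June 2012.
20 June 2012 is a Wednesday and not a listed holiday, so it stands.
The 7-calendar-day extension moves the deadline from 20 June 2012 to 27 June 2012.
27 June 2012 falls on a Wednesday, which is a business day, so no adjustment is needed.
The final due date is 27 June 2012.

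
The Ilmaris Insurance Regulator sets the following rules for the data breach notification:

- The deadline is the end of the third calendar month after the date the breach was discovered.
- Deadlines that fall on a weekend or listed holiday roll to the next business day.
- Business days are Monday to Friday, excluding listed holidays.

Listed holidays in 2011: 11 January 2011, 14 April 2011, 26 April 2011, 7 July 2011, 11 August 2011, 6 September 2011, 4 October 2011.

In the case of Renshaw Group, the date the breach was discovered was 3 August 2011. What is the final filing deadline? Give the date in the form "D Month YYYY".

The third month after 3 August 2011 is November 2011, whose last day is 30 November 2011.
30 November 2011 (Wednesday) is already a business day.
So the filing is due 30 November 2011.

30 November 2011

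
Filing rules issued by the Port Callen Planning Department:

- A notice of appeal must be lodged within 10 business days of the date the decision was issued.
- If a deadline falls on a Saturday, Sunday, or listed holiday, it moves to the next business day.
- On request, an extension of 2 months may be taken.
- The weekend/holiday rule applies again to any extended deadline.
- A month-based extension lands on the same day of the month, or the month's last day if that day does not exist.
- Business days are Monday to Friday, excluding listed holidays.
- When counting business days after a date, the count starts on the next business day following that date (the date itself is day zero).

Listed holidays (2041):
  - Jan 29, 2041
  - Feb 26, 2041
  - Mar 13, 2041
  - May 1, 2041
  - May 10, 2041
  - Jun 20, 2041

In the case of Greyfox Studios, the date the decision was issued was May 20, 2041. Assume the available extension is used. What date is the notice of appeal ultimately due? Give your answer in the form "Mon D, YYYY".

Aug 5, 2041

10 business days after May 20, 2041, excluding weekends and holidays, is Jun 3, 2041.
Jun 3, 2041 falls on a Monday, which is a business day, so no adjustment is needed.
Add 2 months to Jun 3, 2041: Aug 3, 2041.
Because Aug 3, 2041 is a Saturday, the deadline becomes Aug 5, 2041 (Monday).
The final due date is Aug 5, 2041.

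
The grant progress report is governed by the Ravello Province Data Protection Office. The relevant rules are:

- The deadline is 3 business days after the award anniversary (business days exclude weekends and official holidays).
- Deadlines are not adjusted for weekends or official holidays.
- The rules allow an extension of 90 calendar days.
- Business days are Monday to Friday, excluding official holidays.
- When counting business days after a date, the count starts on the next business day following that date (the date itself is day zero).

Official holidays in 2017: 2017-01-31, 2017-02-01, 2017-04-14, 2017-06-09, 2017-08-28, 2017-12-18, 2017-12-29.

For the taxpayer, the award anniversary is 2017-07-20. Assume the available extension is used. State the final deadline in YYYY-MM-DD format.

3 business days after 2017-07-20, excluding weekends and holidays, is 2017-07-25.
2017-07-25 is a Tuesday; no weekend or holiday adjustment applies.
The 90-calendar-day extension moves the deadline from 2017-07-25 to 2017-10-23.
No adjustment is made for weekends or holidays, so 2017-10-23 stands.
Final deadline: 2017-10-23.

2017-10-23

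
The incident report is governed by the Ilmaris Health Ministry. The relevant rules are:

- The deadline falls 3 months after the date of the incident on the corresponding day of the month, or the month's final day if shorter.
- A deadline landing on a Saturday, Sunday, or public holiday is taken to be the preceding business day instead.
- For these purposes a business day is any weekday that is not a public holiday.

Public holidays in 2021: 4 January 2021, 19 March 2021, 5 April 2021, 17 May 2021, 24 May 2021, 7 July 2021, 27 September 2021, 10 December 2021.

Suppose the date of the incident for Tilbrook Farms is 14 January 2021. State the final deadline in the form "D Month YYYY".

14 April 2021

3 months after 14 January 2021, on the same day of the month, is 14 April 2021.
14 April 2021 falls on a Wednesday, which is a business day, so no adjustment is needed.
Deadline: 14 April 2021.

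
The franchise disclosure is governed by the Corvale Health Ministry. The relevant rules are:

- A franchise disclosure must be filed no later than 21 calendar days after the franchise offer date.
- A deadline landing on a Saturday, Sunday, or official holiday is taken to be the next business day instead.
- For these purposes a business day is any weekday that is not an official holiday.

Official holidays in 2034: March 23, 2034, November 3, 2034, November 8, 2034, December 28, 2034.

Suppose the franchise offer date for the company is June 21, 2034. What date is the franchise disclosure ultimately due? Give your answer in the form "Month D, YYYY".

July 12, 2034

Adding 21 calendar days to June 21, 2034 gives July 12, 2034.
July 12, 2034 is a Wednesday and not a listed holiday, so it stands.
Final deadline: July 12, 2034.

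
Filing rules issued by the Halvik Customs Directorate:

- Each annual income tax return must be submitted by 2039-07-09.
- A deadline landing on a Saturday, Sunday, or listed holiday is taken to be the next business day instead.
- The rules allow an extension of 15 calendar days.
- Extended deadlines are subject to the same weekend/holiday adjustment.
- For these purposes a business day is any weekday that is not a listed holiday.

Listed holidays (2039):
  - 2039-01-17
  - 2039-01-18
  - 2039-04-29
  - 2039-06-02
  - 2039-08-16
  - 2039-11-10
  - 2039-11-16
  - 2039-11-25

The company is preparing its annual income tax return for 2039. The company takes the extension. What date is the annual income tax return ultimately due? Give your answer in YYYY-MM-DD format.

2039-07-26

Start from the fixed due date, 2039-07-09.
2039-07-09 falls on a Saturday. Rolling to the next business day gives 2039-07-11, a Monday.
Add the 15 calendar-day extension to 2039-07-11: 2039-07-26.
Since 2039-07-26 is a Tuesday and not a holiday, the date is unchanged.
So the filing is due 2039-07-26.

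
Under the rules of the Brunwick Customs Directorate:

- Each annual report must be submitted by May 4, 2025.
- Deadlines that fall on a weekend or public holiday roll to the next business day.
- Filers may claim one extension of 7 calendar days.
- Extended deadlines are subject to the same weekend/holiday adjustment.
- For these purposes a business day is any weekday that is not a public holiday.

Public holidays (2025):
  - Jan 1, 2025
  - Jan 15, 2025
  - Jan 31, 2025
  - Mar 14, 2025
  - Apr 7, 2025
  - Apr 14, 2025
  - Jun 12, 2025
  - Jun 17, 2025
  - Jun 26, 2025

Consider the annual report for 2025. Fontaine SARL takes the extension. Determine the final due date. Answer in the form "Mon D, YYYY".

May 12, 2025

Start from the fixed due date, May 4, 2025.
May 4, 2025 is a Sunday; the next business day is May 5, 2025 (Monday).
Applying the 7-calendar-day extension: May 5, 2025 + 7 days = May 12, 2025.
May 12, 2025 is a Monday and not a listed holiday, so it stands.
Final deadline: May 12, 2025.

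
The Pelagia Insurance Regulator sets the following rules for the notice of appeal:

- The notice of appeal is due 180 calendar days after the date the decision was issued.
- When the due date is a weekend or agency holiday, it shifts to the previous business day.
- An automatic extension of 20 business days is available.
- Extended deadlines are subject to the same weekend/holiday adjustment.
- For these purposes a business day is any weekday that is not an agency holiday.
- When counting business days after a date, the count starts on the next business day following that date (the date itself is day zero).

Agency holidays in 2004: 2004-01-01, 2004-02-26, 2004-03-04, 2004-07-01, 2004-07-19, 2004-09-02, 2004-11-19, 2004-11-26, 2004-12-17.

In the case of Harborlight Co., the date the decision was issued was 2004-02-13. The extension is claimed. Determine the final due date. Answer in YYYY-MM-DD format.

Adding 180 calendar days to 2004-02-13 gives 2004-08-11.
2004-08-11 falls on a Wednesday, which is a business day, so no adjustment is needed.
Counting 20 further business days from 2004-08-11 reaches 2004-09-09.
2004-09-09 (Thursday) is already a business day.
Deadline: 2004-09-09.

2004-09-09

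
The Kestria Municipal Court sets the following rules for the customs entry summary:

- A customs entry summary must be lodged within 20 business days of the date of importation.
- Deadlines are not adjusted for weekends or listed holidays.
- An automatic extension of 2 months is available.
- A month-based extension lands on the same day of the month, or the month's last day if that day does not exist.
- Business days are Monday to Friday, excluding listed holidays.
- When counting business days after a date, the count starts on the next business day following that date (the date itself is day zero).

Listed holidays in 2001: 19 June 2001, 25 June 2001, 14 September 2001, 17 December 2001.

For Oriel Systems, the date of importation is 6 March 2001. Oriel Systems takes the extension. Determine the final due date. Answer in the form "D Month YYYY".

3 June 2001

Starting the day after 6 March 2001 and counting 20 business days lands on 3 April 2001.
No adjustment is made for weekends or holidays, so 3 April 2001 stands.
The 2 months extension carries 3 April 2001 to 3 June 2001.
No adjustment is made for weekends or holidays, so 3 June 2001 stands.
The final due date is 3 June 2001.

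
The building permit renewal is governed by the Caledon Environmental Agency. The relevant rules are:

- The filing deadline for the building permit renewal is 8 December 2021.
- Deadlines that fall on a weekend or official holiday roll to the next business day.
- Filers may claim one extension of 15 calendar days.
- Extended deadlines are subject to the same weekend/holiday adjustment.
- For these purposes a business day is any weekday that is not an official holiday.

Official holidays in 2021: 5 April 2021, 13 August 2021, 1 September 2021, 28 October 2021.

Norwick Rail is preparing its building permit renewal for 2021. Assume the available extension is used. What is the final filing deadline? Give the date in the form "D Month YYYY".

Start from the fixed due date, 8 December 2021.
8 December 2021 falls on a Wednesday, which is a business day, so no adjustment is needed.
Applying the 15-calendar-day extension: 8 December 2021 + 15 days = 23 December 2021.
Since 23 December 2021 is a Thursday and not a holiday, the date is unchanged.
The final due date is 23 December 2021.

23 December 2021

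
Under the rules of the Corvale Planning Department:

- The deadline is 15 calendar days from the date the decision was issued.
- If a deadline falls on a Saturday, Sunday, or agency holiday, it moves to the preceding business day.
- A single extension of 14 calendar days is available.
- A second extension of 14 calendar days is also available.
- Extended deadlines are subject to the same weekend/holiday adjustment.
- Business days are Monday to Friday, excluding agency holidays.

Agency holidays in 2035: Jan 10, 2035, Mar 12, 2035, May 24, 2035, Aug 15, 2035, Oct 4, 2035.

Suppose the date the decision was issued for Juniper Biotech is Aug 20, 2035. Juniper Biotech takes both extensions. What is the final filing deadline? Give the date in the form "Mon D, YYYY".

Oct 2, 2035

From Aug 20, 2035, 15 calendar days later is Sep 4, 2035.
Since Sep 4, 2035 is a Tuesday and not a holiday, the date is unchanged.
The 14-calendar-day extension moves the deadline from Sep 4, 2035 to Sep 18, 2035.
Sep 18, 2035 (Tuesday) is already a business day.
Applying the 14-calendar-day extension: Sep 18, 2035 + 14 days = Oct 2, 2035.
Oct 2, 2035 is a Tuesday and not a listed holiday, so it stands.
The final due date is Oct 2, 2035.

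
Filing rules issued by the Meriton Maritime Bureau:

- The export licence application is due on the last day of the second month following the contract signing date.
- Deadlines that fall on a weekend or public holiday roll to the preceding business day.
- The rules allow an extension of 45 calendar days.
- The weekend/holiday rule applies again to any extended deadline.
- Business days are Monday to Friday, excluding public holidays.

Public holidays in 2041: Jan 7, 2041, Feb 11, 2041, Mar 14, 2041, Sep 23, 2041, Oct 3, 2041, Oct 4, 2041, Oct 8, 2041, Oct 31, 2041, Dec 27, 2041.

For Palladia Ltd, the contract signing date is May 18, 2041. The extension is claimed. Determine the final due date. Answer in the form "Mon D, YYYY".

2 months after May 18, 2041 falls in July 2041; the last day of that month is Jul 31, 2041.
Since Jul 31, 2041 is a Wednesday and not a holiday, the date is unchanged.
Applying the 45-calendar-day extension: Jul 31, 2041 + 45 days = Sep 14, 2041.
Because Sep 14, 2041 is a Saturday, the deadline becomes Sep 13, 2041 (Friday).
Final deadline: Sep 13, 2041.

Sep 13, 2041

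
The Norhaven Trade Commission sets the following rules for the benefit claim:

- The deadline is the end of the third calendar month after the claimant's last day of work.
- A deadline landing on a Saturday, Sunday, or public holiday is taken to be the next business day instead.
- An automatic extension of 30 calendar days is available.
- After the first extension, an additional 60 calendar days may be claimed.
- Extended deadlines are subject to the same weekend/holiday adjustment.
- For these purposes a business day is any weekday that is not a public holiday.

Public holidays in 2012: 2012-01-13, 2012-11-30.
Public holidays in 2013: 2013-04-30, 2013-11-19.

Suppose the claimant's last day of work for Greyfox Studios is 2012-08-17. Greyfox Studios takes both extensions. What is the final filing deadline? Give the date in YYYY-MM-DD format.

2013-03-04

3 months after 2012-08-17 is November 2012; that month ends on 2012-11-30.
2012-11-30 falls on a listed holiday. Rolling to the next business day gives 2012-12-03, a Monday.
Add the 30 calendar-day extension to 2012-12-03: 2013-01-02.
2013-01-02 falls on a Wednesday, which is a business day, so no adjustment is needed.
The 60-calendar-day extension moves the deadline from 2013-01-02 to 2013-03-03.
2013-03-03 is a Sunday; the next business day is 2013-03-04 (Monday).
Final deadline: 2013-03-04.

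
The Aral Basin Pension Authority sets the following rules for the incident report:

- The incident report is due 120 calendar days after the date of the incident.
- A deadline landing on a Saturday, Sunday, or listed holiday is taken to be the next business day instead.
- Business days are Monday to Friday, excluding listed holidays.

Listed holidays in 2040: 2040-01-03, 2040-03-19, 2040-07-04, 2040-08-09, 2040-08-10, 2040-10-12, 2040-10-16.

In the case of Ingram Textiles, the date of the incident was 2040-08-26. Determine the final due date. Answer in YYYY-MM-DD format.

120 calendar days after 2040-08-26 is 2040-12-24.
2040-12-24 (Monday) is already a business day.
The final due date is 2040-12-24.

2040-12-24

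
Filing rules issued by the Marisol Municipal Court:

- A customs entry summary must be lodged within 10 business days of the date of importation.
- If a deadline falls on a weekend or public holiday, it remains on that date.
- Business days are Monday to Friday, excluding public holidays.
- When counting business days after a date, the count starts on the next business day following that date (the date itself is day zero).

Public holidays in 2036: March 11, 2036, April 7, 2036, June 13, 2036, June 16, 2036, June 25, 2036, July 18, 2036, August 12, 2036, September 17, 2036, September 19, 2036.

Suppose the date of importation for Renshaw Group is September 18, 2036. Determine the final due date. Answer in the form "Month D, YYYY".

October 3, 2036

10 business days after September 18, 2036, excluding weekends and holidays, is October 3, 2036.
October 3, 2036 is a Friday; no weekend or holiday adjustment applies.
So the filing is due October 3, 2036.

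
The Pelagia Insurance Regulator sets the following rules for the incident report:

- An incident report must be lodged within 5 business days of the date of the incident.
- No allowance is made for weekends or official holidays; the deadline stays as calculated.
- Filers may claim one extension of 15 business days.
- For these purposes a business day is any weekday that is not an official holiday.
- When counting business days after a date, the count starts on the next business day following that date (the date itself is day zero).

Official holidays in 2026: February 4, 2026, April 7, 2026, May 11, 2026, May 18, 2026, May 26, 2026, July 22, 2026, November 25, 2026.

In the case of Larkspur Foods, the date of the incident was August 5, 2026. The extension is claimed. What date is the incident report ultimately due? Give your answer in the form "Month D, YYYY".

5 business days after August 5, 2026, excluding weekends and holidays, is August 12, 2026.
August 12, 2026 is a Wednesday; no weekend or holiday adjustment applies.
Counting 15 further business days from August 12, 2026 reaches September 2, 2026.
No adjustment is made for weekends or holidays, so September 2, 2026 stands.
The final due date is September 2, 2026.

September 2, 2026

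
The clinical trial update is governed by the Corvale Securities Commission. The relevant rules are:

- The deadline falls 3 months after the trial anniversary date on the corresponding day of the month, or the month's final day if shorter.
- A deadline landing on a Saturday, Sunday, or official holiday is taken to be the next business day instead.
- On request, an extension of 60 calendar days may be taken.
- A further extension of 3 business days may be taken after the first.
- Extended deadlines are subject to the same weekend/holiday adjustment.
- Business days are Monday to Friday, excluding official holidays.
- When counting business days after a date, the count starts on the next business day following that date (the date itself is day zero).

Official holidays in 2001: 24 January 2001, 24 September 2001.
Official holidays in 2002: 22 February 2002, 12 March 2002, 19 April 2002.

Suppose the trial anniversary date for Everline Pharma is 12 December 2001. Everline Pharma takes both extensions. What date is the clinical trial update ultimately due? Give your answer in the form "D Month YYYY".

Moving 3 months forward from 12 December 2001 on the corresponding day gives 12 March 2002.
Because 12 March 2002 is a listed holiday, the deadline becomes 13 March 2002 (Wednesday).
The 60-calendar-day extension moves the deadline from 13 March 2002 to 12 May 2002.
12 May 2002 falls on a Sunday. Rolling to the next business day gives 13 May 2002, a Monday.
Counting 3 further business days from 13 May 2002 reaches 16 May 2002.
16 May 2002 (Thursday) is already a business day.
So the filing is due 16 May 2002.

16 May 2002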